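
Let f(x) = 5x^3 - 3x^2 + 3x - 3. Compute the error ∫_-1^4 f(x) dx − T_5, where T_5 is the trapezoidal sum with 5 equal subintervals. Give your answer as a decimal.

Exact integral: ∫_-1^4 f(x) dx = 261.25.
T_5 = 277.5.
Error = 261.25 − 277.5 = -16.25.

-16.25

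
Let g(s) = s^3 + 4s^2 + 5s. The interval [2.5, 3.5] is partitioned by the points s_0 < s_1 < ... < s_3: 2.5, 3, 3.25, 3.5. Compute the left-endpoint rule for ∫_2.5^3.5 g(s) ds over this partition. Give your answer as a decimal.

69.26953125

Subinterval widths: 0.5, 0.25, 0.25.
Left endpoints: 2.5, 3, 3.25.
g(2.5) = 53.125, g(3) = 78, g(3.25) = 92.828125.
Sum = Σ Δs_i · g(s_i).
Sum = 69.26953125.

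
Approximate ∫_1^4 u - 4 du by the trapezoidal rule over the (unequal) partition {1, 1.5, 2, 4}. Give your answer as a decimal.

Subinterval widths: 0.5, 0.5, 2.
f(1) = -3, f(1.5) = -2.5, f(2) = -2, f(4) = 0.
On each subinterval the trapezoid contributes (Δu_i/2)·[f(u_{i-1}) + f(u_i)].
Sum = -4.5.

-4.5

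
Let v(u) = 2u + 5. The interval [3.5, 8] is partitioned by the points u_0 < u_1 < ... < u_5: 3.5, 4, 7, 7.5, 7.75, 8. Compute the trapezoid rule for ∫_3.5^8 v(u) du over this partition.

74.25

Subinterval widths: 0.5, 3, 0.5, 0.25, 0.25.
v(3.5) = 12, v(4) = 13, v(7) = 19, v(7.5) = 20, v(7.75) = 20.5, v(8) = 21.
On each subinterval the trapezoid contributes (Δu_i/2)·[v(u_{i-1}) + v(u_i)].
Sum = 74.25.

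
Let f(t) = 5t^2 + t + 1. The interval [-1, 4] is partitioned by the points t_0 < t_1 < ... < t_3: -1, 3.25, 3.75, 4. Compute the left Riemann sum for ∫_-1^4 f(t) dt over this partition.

Subinterval widths: 4.25, 0.5, 0.25.
Left endpoints: -1, 3.25, 3.75.
f(-1) = 5, f(3.25) = 57.0625, f(3.75) = 75.0625.
Sum = Σ Δt_i · f(t_i).
Sum = 68.546875.

68.546875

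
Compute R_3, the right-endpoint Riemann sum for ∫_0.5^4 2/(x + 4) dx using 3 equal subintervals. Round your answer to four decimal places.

Δx = (4 − 0.5)/3 = 7/6.
Right endpoints: 5/3, 17/6, 4.
f(5/3) = 6/17, f(17/6) = 12/41, f(4) = 0.25.
Sum = Δx · [f(5/3) + f(17/6) + f(4)].
Sum ≈ 1.0449.

1.0449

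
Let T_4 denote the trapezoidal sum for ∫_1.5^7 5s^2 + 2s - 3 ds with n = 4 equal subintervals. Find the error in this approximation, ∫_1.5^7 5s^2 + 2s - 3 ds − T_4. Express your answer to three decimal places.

-8.665

Exact integral: ∫_1.5^7 f(s) ds ≈ 596.29167.
T_4 = 604.95703125.
Error ≈ 596.29167 − 604.95703125 ≈ -8.665.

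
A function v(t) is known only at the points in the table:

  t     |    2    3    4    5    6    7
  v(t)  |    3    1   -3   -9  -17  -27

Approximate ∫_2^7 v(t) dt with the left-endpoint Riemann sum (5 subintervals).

-25

Δt = 1.
Sum = 1·[3 + 1 + (-3) + (-9) + (-17)] = -25.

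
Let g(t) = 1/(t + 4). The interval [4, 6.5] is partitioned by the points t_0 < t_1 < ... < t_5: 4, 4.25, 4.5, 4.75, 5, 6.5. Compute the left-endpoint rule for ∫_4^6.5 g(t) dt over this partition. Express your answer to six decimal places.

0.286203

Subinterval widths: 0.25, 0.25, 0.25, 0.25, 1.5.
Left endpoints: 4, 4.25, 4.5, 4.75, 5.
g(4) = 0.125, g(4.25) = 4/33, g(4.5) = 2/17, g(4.75) = 4/35, g(5) = 1/9.
Sum = Σ Δt_i · g(t_i).
Sum ≈ 0.286203.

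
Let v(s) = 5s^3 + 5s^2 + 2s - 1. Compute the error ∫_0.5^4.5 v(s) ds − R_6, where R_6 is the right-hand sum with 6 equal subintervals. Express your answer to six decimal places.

Exact integral: ∫_0.5^4.5 v(s) ds ≈ 680.16666667.
R_6 ≈ 880.42592593.
Error ≈ 680.16666667 − 880.42592593 ≈ -200.259259.

-200.259259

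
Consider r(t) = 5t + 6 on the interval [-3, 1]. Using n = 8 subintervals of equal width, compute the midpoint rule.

Δt = (1 − (-3))/8 = 0.5.
Midpoints: -2.75, -2.25, -1.75, -1.25, -0.75, -0.25, 0.25, 0.75.
r(-2.75) = -7.75, r(-2.25) = -5.25, r(-1.75) = -2.75, r(-1.25) = -0.25, r(-0.75) = 2.25, r(-0.25) = 4.75, r(0.25) = 7.25, r(0.75) = 9.75.
Sum = Δt · [r(-2.75) + r(-2.25) + r(-1.75) + ...].
Sum = 4.

4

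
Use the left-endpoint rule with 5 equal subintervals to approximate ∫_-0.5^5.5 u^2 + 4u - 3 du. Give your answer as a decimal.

66.54

Δu = (5.5 − (-0.5))/5 = 1.2.
Left endpoints: -0.5, 0.7, 1.9, 3.1, 4.3.
f(-0.5) = -4.75, f(0.7) = 0.29, f(1.9) = 8.21, f(3.1) = 19.01, f(4.3) = 32.69.
Sum = Δu · [f(-0.5) + f(0.7) + f(1.9) + f(3.1) + f(4.3)].
Sum = 66.54.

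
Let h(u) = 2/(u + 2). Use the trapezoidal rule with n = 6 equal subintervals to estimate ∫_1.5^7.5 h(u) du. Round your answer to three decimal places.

Δu = (7.5 − 1.5)/6 = 1.
h(1.5) = 4/7, h(2.5) = 4/9, h(3.5) = 4/11, h(4.5) = 4/13, h(5.5) = 4/15, h(6.5) = 4/17, h(7.5) = 4/19.
T_6 = (Δu/2)·[h(u_0) + 2h(u_1) + ... + 2h(u_{5}) + h(u_6)].
Sum ≈ 2.009.

2.009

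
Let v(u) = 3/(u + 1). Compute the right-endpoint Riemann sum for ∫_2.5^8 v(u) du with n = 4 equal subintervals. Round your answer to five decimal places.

2.50547

Δu = (8 − 2.5)/4 = 1.375.
Right endpoints: 3.875, 5.25, 6.625, 8.
v(3.875) = 8/13, v(5.25) = 0.48, v(6.625) = 24/61, v(8) = 1/3.
Sum = Δu · [v(3.875) + v(5.25) + v(6.625) + v(8)].
Sum ≈ 2.50547.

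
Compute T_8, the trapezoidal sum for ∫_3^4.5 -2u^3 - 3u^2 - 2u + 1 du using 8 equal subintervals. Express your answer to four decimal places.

-238.6304

Δu = (4.5 − 3)/8 = 0.1875.
f(3) = -86, f(3.1875) = -206083/2048, f(3.375) = -116.80859375, f(3.5625) = -275713/2048, f(3.75) = -154.15625, f(3.9375) = -359383/2048, f(4.125) = -198.67578125, f(4.3125) = -458389/2048, f(4.5) = -251.
T_8 = (Δu/2)·[f(u_0) + 2f(u_1) + ... + 2f(u_{7}) + f(u_8)].
Sum ≈ -238.6304.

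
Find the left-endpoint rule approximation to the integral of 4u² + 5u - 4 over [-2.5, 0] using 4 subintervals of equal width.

-0.234375

Δu = (0 − (-2.5))/4 = 0.625.
Left endpoints: -2.5, -1.875, -1.25, -0.625.
f(-2.5) = 8.5, f(-1.875) = 0.6875, f(-1.25) = -4, f(-0.625) = -5.5625.
Sum = Δu · [f(-2.5) + f(-1.875) + f(-1.25) + f(-0.625)].
Sum = -0.234375.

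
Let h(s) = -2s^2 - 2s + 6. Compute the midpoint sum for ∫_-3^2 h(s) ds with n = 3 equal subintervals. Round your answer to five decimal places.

13.98148

Δs = (2 − (-3))/3 = 5/3.
Midpoints: -13/6, -0.5, 7/6.
h(-13/6) = 17/18, h(-0.5) = 6.5, h(7/6) = 17/18.
Sum = Δs · [h(-13/6) + h(-0.5) + h(7/6)].
Sum ≈ 13.98148.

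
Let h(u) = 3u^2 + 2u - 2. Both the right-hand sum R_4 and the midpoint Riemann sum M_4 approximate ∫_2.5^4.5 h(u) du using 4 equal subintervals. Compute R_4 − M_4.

11.875

R_4 = 97.25.
M_4 = 85.375.
R_4 − M_4 = 11.875.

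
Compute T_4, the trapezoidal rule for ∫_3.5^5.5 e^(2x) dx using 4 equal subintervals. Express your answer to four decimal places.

Δx = (5.5 − 3.5)/4 = 0.5.
f(3.5) ≈ 1096.6332, f(4) ≈ 2980.9580, f(4.5) ≈ 8103.0839, f(5) ≈ 22026.4658, f(5.5) ≈ 59874.1417.
T_4 = (Δx/2)·[f(x_0) + 2f(x_1) + 2f(x_2) + 2f(x_3) + f(x_4)].
Sum ≈ 31797.9476.

31797.9476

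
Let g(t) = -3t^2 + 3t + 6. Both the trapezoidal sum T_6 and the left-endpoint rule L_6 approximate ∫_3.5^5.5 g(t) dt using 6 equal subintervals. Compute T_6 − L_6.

-8

T_6 ≈ -84.61111.
L_6 ≈ -76.61111.
T_6 − L_6 = -8.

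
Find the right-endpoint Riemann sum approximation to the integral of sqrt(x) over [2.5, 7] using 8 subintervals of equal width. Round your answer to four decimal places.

10.0077

Δx = (7 − 2.5)/8 = 0.5625.
Right endpoints: 3.0625, 3.625, 4.1875, 4.75, 5.3125, 5.875, 6.4375, 7.
f(3.0625) ≈ 1.7500, f(3.625) ≈ 1.9039, f(4.1875) ≈ 2.0463, f(4.75) ≈ 2.1794, f(5.3125) ≈ 2.3049, f(5.875) ≈ 2.4238, f(6.4375) ≈ 2.5372, f(7) ≈ 2.6458.
Sum = Δx · [f(3.0625) + f(3.625) + f(4.1875) + ...].
Sum ≈ 10.0077.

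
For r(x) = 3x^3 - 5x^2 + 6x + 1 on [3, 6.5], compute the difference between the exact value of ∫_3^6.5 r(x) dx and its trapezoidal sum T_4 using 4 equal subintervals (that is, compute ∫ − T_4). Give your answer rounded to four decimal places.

Exact integral: ∫_3^6.5 r(x) dx ≈ 968.588542.
T_4 ≈ 985.448242.
Error ≈ 968.588542 − 985.448242 ≈ -16.8597.

-16.8597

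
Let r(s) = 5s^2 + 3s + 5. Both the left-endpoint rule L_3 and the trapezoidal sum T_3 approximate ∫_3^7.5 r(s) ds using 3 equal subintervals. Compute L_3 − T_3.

-187.3125

L_3 = 572.625.
T_3 = 759.9375.
L_3 − T_3 = -187.3125.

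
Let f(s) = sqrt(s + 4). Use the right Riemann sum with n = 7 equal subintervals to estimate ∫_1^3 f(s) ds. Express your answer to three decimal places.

4.952

Δs = (3 − 1)/7 = 2/7.
Right endpoints: 9/7, 11/7, 13/7, 15/7, 17/7, 19/7, 3.
f(9/7) ≈ 2.299, f(11/7) ≈ 2.360, f(13/7) ≈ 2.420, f(15/7) ≈ 2.478, f(17/7) ≈ 2.535, f(19/7) ≈ 2.591, f(3) ≈ 2.646.
Sum = Δs · [f(9/7) + f(11/7) + f(13/7) + ...].
Sum ≈ 4.952.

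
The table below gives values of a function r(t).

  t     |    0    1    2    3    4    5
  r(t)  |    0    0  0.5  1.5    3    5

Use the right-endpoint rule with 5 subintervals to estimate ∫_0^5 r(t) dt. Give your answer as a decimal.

10

Δt = 1.
Sum = 1·[0 + 0.5 + 1.5 + 3 + 5] = 10.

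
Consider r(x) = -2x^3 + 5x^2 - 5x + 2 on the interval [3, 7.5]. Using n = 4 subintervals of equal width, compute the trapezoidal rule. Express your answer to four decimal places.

-1017.6855

Δx = (7.5 − 3)/4 = 1.125.
r(3) = -22, r(4.125) = -73.92578125, r(5.25) = -175.84375, r(6.375) = -344.83984375, r(7.5) = -598.
T_4 = (Δx/2)·[r(x_0) + 2r(x_1) + 2r(x_2) + 2r(x_3) + r(x_4)].
Sum ≈ -1017.6855.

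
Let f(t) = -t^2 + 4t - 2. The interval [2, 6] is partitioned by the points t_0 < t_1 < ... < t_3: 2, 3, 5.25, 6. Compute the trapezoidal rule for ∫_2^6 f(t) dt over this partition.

-15.46875

Subinterval widths: 1, 2.25, 0.75.
f(2) = 2, f(3) = 1, f(5.25) = -8.5625, f(6) = -14.
On each subinterval the trapezoid contributes (Δt_i/2)·[f(t_{i-1}) + f(t_i)].
Sum = -15.46875.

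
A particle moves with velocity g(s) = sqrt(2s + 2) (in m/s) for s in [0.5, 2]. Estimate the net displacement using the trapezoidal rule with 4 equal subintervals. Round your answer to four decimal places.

3.1650

Δs = (2 − 0.5)/4 = 0.375.
g(0.5) ≈ 1.7321, g(0.875) ≈ 1.9365, g(1.25) ≈ 2.1213, g(1.625) ≈ 2.2913, g(2) ≈ 2.4495.
T_4 = (Δs/2)·[g(s_0) + 2g(s_1) + 2g(s_2) + 2g(s_3) + g(s_4)].
Sum ≈ 3.1650.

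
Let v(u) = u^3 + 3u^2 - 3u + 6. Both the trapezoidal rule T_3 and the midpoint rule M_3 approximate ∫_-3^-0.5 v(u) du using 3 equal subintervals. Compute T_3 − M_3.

T_3 ≈ 34.11458333.
M_3 ≈ 35.09114583.
T_3 − M_3 = -0.9765625.

-0.9765625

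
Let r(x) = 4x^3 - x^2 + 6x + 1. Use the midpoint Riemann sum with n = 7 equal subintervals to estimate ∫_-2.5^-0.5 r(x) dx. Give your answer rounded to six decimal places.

Δx = (-0.5 − (-2.5))/7 = 2/7.
Midpoints: -33/14, -29/14, -25/14, -1.5, -17/14, -13/14, -9/14.
r(-33/14) = -97529/1372, r(-29/14) = -70345/1372, r(-25/14) = -48953/1372, r(-1.5) = -23.75, r(-17/14) = -20473/1372, r(-13/14) = -11849/1372, r(-9/14) = -5945/1372.
Sum = Δx · [r(-33/14) + r(-29/14) + r(-25/14) + ...].
Sum ≈ -59.908163.

-59.908163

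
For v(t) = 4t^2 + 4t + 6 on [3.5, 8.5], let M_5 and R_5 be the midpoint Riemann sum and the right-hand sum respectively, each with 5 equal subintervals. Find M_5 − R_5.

-135

M_5 = 910.
R_5 = 1045.
M_5 − R_5 = -135.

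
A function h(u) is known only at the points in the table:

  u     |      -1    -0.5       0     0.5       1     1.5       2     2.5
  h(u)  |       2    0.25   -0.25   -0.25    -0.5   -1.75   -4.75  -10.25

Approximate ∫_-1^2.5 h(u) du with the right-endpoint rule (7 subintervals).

Δu = 0.5.
Sum = 0.5·[0.25 + (-0.25) + (-0.25) + (-0.5) + (-1.75) + (-4.75) + (-10.25)] = -8.75.

-8.75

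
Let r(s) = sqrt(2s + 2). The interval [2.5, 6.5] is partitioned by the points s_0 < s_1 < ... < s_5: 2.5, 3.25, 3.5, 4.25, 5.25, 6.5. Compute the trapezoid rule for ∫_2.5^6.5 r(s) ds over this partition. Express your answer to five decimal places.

13.18331

Subinterval widths: 0.75, 0.25, 0.75, 1, 1.25.
r(2.5) ≈ 2.64575, r(3.25) ≈ 2.91548, r(3.5) ≈ 3.00000, r(4.25) ≈ 3.24037, r(5.25) ≈ 3.53553, r(6.5) ≈ 3.87298.
On each subinterval the trapezoid contributes (Δs_i/2)·[r(s_{i-1}) + r(s_i)].
Sum ≈ 13.18331.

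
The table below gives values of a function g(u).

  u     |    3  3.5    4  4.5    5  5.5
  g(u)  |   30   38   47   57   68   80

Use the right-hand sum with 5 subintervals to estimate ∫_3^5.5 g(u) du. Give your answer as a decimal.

Δu = 0.5.
Sum = 0.5·[38 + 47 + 57 + 68 + 80] = 145.

145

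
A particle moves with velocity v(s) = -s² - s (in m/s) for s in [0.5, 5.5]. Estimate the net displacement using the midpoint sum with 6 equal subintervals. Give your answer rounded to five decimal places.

Δs = (5.5 − 0.5)/6 = 5/6.
Midpoints: 11/12, 1.75, 31/12, 41/12, 4.25, 61/12.
v(11/12) = -253/144, v(1.75) = -4.8125, v(31/12) = -1333/144, v(41/12) = -2173/144, v(4.25) = -22.3125, v(61/12) = -4453/144.
Sum = Δs · [v(11/12) + v(1.75) + v(31/12) + ...].
Sum ≈ -70.12731.

-70.12731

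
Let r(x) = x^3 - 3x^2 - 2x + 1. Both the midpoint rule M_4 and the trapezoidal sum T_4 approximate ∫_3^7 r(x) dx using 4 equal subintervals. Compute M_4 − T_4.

-12

M_4 = 224.
T_4 = 236.
M_4 − T_4 = -12.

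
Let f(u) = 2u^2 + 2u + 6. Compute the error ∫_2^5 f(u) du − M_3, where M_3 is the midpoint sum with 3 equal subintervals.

0.5

Exact integral: ∫_2^5 f(u) du = 117.
M_3 = 116.5.
Error = 117 − 116.5 = 0.5.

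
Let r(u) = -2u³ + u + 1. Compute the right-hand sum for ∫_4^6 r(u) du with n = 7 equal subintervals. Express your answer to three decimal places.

Δu = (6 − 4)/7 = 2/7.
Right endpoints: 30/7, 32/7, 34/7, 36/7, 38/7, 40/7, 6.
r(30/7) = -52187/343, r(32/7) = -63625/343, r(34/7) = -76599/343, r(36/7) = -91205/343, r(38/7) = -107539/343, r(40/7) = -125697/343, r(6) = -425.
Sum = Δu · [r(30/7) + r(32/7) + r(34/7) + ...].
Sum ≈ -551.959.

-551.959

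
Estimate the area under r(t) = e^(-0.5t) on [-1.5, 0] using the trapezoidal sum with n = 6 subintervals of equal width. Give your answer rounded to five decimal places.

2.23691

Δt = (0 − (-1.5))/6 = 0.25.
r(-1.5) ≈ 2.11700, r(-1.25) ≈ 1.86825, r(-1) ≈ 1.64872, r(-0.75) ≈ 1.45499, r(-0.5) ≈ 1.28403, r(-0.25) ≈ 1.13315, r(0) ≈ 1.00000.
T_6 = (Δt/2)·[r(t_0) + 2r(t_1) + ... + 2r(t_{5}) + r(t_6)].
Sum ≈ 2.23691.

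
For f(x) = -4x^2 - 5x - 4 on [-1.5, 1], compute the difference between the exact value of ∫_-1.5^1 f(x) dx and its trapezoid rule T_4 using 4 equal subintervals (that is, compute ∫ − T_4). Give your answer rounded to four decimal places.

0.6510

Exact integral: ∫_-1.5^1 f(x) dx ≈ -12.708333.
T_4 = -13.359375.
Error ≈ -12.708333 − (-13.359375) ≈ 0.6510.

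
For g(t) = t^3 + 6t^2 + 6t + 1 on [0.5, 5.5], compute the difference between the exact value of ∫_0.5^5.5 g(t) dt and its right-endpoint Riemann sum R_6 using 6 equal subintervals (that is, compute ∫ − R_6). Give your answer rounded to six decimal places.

-165.451389

Exact integral: ∫_0.5^5.5 g(t) dt = 656.25.
R_6 ≈ 821.70138889.
Error ≈ 656.25 − 821.70138889 ≈ -165.451389.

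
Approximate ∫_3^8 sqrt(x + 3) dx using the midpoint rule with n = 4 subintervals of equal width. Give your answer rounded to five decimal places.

Δx = (8 − 3)/4 = 1.25.
Midpoints: 3.625, 4.875, 6.125, 7.375.
f(3.625) ≈ 2.57391, f(4.875) ≈ 2.80624, f(6.125) ≈ 3.02076, f(7.375) ≈ 3.22102.
Sum = Δx · [f(3.625) + f(4.875) + f(6.125) + f(7.375)].
Sum ≈ 14.52742.

14.52742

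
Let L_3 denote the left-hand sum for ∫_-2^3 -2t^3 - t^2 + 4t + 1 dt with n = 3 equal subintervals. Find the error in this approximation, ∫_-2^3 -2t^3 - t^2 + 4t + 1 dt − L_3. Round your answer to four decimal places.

-36.5741

Exact integral: ∫_-2^3 f(t) dt ≈ -29.166667.
L_3 ≈ 7.407407.
Error ≈ -29.166667 − 7.407407 ≈ -36.5741.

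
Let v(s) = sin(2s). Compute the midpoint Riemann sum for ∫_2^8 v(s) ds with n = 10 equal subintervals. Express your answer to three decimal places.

Δs = (8 − 2)/10 = 0.6.
Midpoints: 2.3, 2.9, 3.5, 4.1, 4.7, 5.3, 5.9, 6.5, 7.1, 7.7.
v(2.3) ≈ -0.994, v(2.9) ≈ -0.465, v(3.5) ≈ 0.657, v(4.1) ≈ 0.941, v(4.7) ≈ 0.025, v(5.3) ≈ -0.923, v(5.9) ≈ -0.694, v(6.5) ≈ 0.420, v(7.1) ≈ 0.998, v(7.7) ≈ 0.303.
Sum = Δs · [v(2.3) + v(2.9) + v(3.5) + ...].
Sum ≈ 0.162.

0.162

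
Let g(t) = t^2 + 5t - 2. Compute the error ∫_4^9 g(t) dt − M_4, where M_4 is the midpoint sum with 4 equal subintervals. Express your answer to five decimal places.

Exact integral: ∫_4^9 g(t) dt ≈ 374.1666667.
M_4 = 373.515625.
Error ≈ 374.1666667 − 373.515625 ≈ 0.65104.

0.65104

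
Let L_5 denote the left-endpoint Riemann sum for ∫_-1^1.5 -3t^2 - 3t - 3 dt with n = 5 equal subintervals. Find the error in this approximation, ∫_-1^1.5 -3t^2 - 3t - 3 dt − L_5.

-2.5

Exact integral: ∫_-1^1.5 f(t) dt = -13.75.
L_5 = -11.25.
Error = -13.75 − (-11.25) = -2.5.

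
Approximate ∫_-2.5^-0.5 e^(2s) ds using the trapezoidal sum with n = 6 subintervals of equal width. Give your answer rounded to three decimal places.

Δs = (-0.5 − (-2.5))/6 = 1/3.
f(-2.5) ≈ 0.007, f(-13/6) ≈ 0.013, f(-11/6) ≈ 0.026, f(-1.5) ≈ 0.050, f(-7/6) ≈ 0.097, f(-5/6) ≈ 0.189, f(-0.5) ≈ 0.368.
T_6 = (Δs/2)·[f(s_0) + 2f(s_1) + ... + 2f(s_{5}) + f(s_6)].
Sum ≈ 0.187.

0.187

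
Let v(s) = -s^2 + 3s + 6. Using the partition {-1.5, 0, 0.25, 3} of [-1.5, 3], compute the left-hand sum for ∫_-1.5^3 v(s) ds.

Subinterval widths: 1.5, 0.25, 2.75.
Left endpoints: -1.5, 0, 0.25.
v(-1.5) = -0.75, v(0) = 6, v(0.25) = 6.6875.
Sum = Σ Δs_i · v(s_i).
Sum = 18.765625.

18.765625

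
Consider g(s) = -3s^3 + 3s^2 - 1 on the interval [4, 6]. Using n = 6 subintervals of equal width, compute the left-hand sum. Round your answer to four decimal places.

-565.5556

Δs = (6 − 4)/6 = 1/3.
Left endpoints: 4, 13/3, 14/3, 5, 16/3, 17/3.
g(4) = -145, g(13/3) = -1699/9, g(14/3) = -2165/9, g(5) = -301, g(16/3) = -3337/9, g(17/3) = -4055/9.
Sum = Δs · [g(4) + g(13/3) + g(14/3) + ...].
Sum ≈ -565.5556.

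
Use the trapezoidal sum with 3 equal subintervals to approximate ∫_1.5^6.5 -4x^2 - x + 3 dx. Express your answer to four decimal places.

-375.9259

Δx = (6.5 − 1.5)/3 = 5/3.
f(1.5) = -7.5, f(19/6) = -725/18, f(29/6) = -1715/18, f(6.5) = -172.5.
T_3 = (Δx/2)·[f(x_0) + 2f(x_1) + 2f(x_2) + f(x_3)].
Sum ≈ -375.9259.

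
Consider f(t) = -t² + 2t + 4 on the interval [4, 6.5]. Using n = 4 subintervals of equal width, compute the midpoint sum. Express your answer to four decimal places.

Δt = (6.5 − 4)/4 = 0.625.
Midpoints: 4.3125, 4.9375, 5.5625, 6.1875.
f(4.3125) = -5.97265625, f(4.9375) = -10.50390625, f(5.5625) = -15.81640625, f(6.1875) = -21.91015625.
Sum = Δt · [f(4.3125) + f(4.9375) + f(5.5625) + f(6.1875)].
Sum ≈ -33.8770.

-33.8770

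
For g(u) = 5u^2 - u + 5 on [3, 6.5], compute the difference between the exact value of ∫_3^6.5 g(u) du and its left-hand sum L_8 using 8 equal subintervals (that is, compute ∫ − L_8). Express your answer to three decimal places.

Exact integral: ∫_3^6.5 g(u) du ≈ 413.58333.
L_8 ≈ 378.54004.
Error ≈ 413.58333 − 378.54004 ≈ 35.043.

35.043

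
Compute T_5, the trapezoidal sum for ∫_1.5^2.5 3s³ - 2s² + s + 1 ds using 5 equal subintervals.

20.44

Δs = (2.5 − 1.5)/5 = 0.2.
f(1.5) = 8.125, f(1.7) = 11.659, f(1.9) = 16.257, f(2.1) = 22.063, f(2.3) = 29.221, f(2.5) = 37.875.
T_5 = (Δs/2)·[f(s_0) + 2f(s_1) + ... + 2f(s_{4}) + f(s_5)].
Sum = 20.44.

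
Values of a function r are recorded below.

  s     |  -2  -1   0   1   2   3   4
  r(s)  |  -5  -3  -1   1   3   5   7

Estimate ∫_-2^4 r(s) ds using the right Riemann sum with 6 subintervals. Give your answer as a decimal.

Δs = 1.
Sum = 1·[(-3) + (-1) + 1 + 3 + 5 + 7] = 12.

12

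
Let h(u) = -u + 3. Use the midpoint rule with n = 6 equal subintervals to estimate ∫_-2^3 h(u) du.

12.5

Δu = (3 − (-2))/6 = 5/6.
Midpoints: -19/12, -0.75, 1/12, 11/12, 1.75, 31/12.
h(-19/12) = 55/12, h(-0.75) = 3.75, h(1/12) = 35/12, h(11/12) = 25/12, h(1.75) = 1.25, h(31/12) = 5/12.
Sum = Δu · [h(-19/12) + h(-0.75) + h(1/12) + ...].
Sum = 12.5.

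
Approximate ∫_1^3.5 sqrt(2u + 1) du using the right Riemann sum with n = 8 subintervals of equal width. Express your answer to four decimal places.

5.9799

Δu = (3.5 − 1)/8 = 0.3125.
Right endpoints: 1.3125, 1.625, 1.9375, 2.25, 2.5625, 2.875, 3.1875, 3.5.
f(1.3125) ≈ 1.9039, f(1.625) ≈ 2.0616, f(1.9375) ≈ 2.2079, f(2.25) ≈ 2.3452, f(2.5625) ≈ 2.4749, f(2.875) ≈ 2.5981, f(3.1875) ≈ 2.7157, f(3.5) ≈ 2.8284.
Sum = Δu · [f(1.3125) + f(1.625) + f(1.9375) + ...].
Sum ≈ 5.9799.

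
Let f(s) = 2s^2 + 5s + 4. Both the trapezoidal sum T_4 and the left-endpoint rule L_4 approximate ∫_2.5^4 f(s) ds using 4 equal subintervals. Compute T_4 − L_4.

T_4 = 62.6953125.
L_4 = 57.6328125.
T_4 − L_4 = 5.0625.

5.0625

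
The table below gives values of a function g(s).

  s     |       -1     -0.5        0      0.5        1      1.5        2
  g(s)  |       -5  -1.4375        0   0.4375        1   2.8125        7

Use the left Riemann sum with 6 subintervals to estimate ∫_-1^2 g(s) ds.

Δs = 0.5.
Sum = 0.5·[(-5) + (-1.4375) + 0 + 0.4375 + 1 + 2.8125] = -1.09375.

-1.09375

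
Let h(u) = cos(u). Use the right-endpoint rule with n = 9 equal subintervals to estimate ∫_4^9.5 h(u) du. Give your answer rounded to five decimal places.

Δu = (9.5 − 4)/9 = 11/18.
Right endpoints: 83/18, 47/9, 35/6, 58/9, 127/18, 23/3, 149/18, 80/9, 9.5.
h(83/18) ≈ -0.10110, h(47/9) ≈ 0.48803, h(35/6) ≈ 0.90051, h(58/9) ≈ 0.98703, h(127/18) ≈ 0.71626, h(23/3) ≈ 0.18622, h(149/18) ≈ -0.41122, h(80/9) ≈ -0.85982, h(9.5) ≈ -0.99717.
Sum = Δu · [h(83/18) + h(47/9) + h(35/6) + ...].
Sum ≈ 0.55534.

0.55534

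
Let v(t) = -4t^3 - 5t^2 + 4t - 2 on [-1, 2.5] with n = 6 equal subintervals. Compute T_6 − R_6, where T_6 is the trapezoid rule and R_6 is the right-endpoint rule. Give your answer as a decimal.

T_6 ≈ -65.049769.
R_6 ≈ -88.018519.
T_6 − R_6 = 22.96875.

22.96875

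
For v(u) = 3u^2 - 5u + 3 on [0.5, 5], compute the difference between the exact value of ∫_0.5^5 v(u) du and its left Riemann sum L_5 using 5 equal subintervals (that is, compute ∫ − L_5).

21.465

Exact integral: ∫_0.5^5 v(u) du = 76.5.
L_5 = 55.035.
Error = 76.5 − 55.035 = 21.465.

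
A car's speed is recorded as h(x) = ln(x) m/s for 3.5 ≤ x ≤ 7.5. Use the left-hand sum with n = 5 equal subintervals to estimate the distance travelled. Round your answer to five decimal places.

Δx = (7.5 − 3.5)/5 = 0.8.
Left endpoints: 3.5, 4.3, 5.1, 5.9, 6.7.
h(3.5) ≈ 1.25276, h(4.3) ≈ 1.45862, h(5.1) ≈ 1.62924, h(5.9) ≈ 1.77495, h(6.7) ≈ 1.90211.
Sum = Δx · [h(3.5) + h(4.3) + h(5.1) + h(5.9) + h(6.7)].
Sum ≈ 6.41414.

6.41414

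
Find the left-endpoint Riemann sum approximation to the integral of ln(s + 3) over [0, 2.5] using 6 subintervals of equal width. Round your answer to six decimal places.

Δs = (2.5 − 0)/6 = 5/12.
Left endpoints: 0, 5/12, 5/6, 1.25, 5/3, 25/12.
f(0) ≈ 1.098612, f(5/12) ≈ 1.228665, f(5/6) ≈ 1.343735, f(1.25) ≈ 1.446919, f(5/3) ≈ 1.540445, f(25/12) ≈ 1.625967.
Sum = Δs · [f(0) + f(5/12) + f(5/6) + ...].
Sum ≈ 3.451810.

3.451810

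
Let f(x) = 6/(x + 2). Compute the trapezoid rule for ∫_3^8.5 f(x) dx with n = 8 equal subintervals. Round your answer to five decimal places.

Δx = (8.5 − 3)/8 = 0.6875.
f(3) = 1.2, f(3.6875) = 96/91, f(4.375) = 16/17, f(5.0625) = 96/113, f(5.75) = 24/31, f(6.4375) = 32/45, f(7.125) = 48/73, f(7.8125) = 96/157, f(8.5) = 4/7.
T_8 = (Δx/2)·[f(x_0) + 2f(x_1) + ... + 2f(x_{7}) + f(x_8)].
Sum ≈ 4.45892.

4.45892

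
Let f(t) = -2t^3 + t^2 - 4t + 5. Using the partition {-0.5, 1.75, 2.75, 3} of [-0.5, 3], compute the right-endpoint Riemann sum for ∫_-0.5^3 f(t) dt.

Subinterval widths: 2.25, 1, 0.25.
Right endpoints: 1.75, 2.75, 3.
f(1.75) = -9.65625, f(2.75) = -40.03125, f(3) = -52.
Sum = Σ Δt_i · f(t_i).
Sum = -74.7578125.

-74.7578125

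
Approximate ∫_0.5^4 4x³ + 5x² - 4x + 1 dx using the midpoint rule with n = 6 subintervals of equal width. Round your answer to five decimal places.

331.21991

Δx = (4 − 0.5)/6 = 7/12.
Midpoints: 19/24, 1.375, 47/24, 61/24, 3.125, 89/24.
f(19/24) = 10201/3456, f(1.375) = 15.3515625, f(47/24) = 146477/3456, f(61/24) = 306931/3456, f(3.125) = 159.3984375, f(89/24) = 894791/3456.
Sum = Δx · [f(19/24) + f(1.375) + f(47/24) + ...].
Sum ≈ 331.21991.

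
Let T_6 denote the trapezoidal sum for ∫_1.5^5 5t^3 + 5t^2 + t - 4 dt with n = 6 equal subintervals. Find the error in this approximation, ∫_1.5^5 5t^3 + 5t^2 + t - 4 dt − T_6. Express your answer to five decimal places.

Exact integral: ∫_1.5^5 f(t) dt ≈ 975.0052083.
T_6 ≈ 985.6743345.
Error ≈ 975.0052083 − 985.6743345 ≈ -10.66913.

-10.66913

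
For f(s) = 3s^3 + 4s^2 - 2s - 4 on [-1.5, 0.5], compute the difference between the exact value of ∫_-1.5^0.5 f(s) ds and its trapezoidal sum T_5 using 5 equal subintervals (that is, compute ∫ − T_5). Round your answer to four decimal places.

0.0267

Exact integral: ∫_-1.5^0.5 f(s) ds ≈ -5.083333.
T_5 = -5.11.
Error ≈ -5.083333 − (-5.11) ≈ 0.0267.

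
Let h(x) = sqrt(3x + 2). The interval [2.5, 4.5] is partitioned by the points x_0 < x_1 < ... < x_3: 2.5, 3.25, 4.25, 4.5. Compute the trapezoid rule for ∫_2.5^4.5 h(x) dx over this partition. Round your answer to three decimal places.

7.048

Subinterval widths: 0.75, 1, 0.25.
h(2.5) ≈ 3.082, h(3.25) ≈ 3.428, h(4.25) ≈ 3.841, h(4.5) ≈ 3.937.
On each subinterval the trapezoid contributes (Δx_i/2)·[h(x_{i-1}) + h(x_i)].
Sum ≈ 7.048.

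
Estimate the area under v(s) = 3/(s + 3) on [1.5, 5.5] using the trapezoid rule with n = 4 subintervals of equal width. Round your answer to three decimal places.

Δs = (5.5 − 1.5)/4 = 1.
v(1.5) = 2/3, v(2.5) = 6/11, v(3.5) = 6/13, v(4.5) = 0.4, v(5.5) = 6/17.
T_4 = (Δs/2)·[v(s_0) + 2v(s_1) + 2v(s_2) + 2v(s_3) + v(s_4)].
Sum ≈ 1.917.

1.917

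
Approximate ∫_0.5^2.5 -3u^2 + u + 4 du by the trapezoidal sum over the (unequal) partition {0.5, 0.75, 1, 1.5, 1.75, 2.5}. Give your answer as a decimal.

Subinterval widths: 0.25, 0.25, 0.5, 0.25, 0.75.
f(0.5) = 3.75, f(0.75) = 3.0625, f(1) = 2, f(1.5) = -1.25, f(1.75) = -3.4375, f(2.5) = -12.25.
On each subinterval the trapezoid contributes (Δu_i/2)·[f(u_{i-1}) + f(u_i)].
Sum = -4.796875.

-4.796875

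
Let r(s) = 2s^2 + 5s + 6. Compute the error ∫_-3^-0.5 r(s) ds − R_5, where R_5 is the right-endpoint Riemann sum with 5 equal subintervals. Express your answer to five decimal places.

Exact integral: ∫_-3^-0.5 r(s) ds ≈ 11.0416667.
R_5 = 10.
Error ≈ 11.0416667 − 10 ≈ 1.04167.

1.04167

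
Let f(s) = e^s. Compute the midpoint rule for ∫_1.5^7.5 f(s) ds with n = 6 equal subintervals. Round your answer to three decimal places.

1730.548

Δs = (7.5 − 1.5)/6 = 1.
Midpoints: 2, 3, 4, 5, 6, 7.
f(2) ≈ 7.389, f(3) ≈ 20.086, f(4) ≈ 54.598, f(5) ≈ 148.413, f(6) ≈ 403.429, f(7) ≈ 1096.633.
Sum = Δs · [f(2) + f(3) + f(4) + ...].
Sum ≈ 1730.548.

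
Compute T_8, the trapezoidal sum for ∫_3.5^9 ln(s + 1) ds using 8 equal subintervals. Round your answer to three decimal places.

Δs = (9 − 3.5)/8 = 0.6875.
f(3.5) ≈ 1.504, f(4.1875) ≈ 1.646, f(4.875) ≈ 1.771, f(5.5625) ≈ 1.881, f(6.25) ≈ 1.981, f(6.9375) ≈ 2.072, f(7.625) ≈ 2.155, f(8.3125) ≈ 2.231, f(9) ≈ 2.303.
T_8 = (Δs/2)·[f(s_0) + 2f(s_1) + ... + 2f(s_{7}) + f(s_8)].
Sum ≈ 10.753.

10.753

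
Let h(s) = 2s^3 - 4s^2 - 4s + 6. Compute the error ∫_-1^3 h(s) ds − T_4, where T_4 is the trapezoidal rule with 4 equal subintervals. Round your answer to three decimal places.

-1.333

Exact integral: ∫_-1^3 h(s) ds ≈ 10.66667.
T_4 = 12.
Error ≈ 10.66667 − 12 ≈ -1.333.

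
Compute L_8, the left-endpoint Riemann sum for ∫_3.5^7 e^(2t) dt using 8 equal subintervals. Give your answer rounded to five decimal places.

375773.02250

Δt = (7 − 3.5)/8 = 0.4375.
Left endpoints: 3.5, 3.9375, 4.375, 4.8125, 5.25, 5.6875, 6.125, 6.5625.
f(3.5) ≈ 1096.63316, f(3.9375) ≈ 2630.68619, f(4.375) ≈ 6310.68811, f(4.8125) ≈ 15138.55379, f(5.25) ≈ 36315.50267, f(5.6875) ≈ 87116.36215, f(6.125) ≈ 208981.28887, f(6.5625) ≈ 501320.05077.
Sum = Δt · [f(3.5) + f(3.9375) + f(4.375) + ...].
Sum ≈ 375773.02250.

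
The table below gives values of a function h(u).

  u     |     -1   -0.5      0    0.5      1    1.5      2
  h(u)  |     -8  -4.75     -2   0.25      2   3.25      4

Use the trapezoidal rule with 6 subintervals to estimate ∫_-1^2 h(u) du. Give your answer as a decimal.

Δu = 0.5.
T_6 = (0.5/2)·[(-8) + 2·(-4.75) + 2·(-2) + 2·0.25 + 2·2 + 2·3.25 + 4] = -1.625.

-1.625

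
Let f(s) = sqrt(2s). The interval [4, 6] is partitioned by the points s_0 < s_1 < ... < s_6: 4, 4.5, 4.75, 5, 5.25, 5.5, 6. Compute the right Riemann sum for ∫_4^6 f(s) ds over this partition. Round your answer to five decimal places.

Subinterval widths: 0.5, 0.25, 0.25, 0.25, 0.25, 0.5.
Right endpoints: 4.5, 4.75, 5, 5.25, 5.5, 6.
f(4.5) ≈ 3.00000, f(4.75) ≈ 3.08221, f(5) ≈ 3.16228, f(5.25) ≈ 3.24037, f(5.5) ≈ 3.31662, f(6) ≈ 3.46410.
Sum = Σ Δs_i · f(s_i).
Sum ≈ 6.43242.

6.43242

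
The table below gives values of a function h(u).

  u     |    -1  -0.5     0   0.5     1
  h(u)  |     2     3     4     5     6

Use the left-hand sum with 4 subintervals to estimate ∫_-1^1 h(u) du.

Δu = 0.5.
Sum = 0.5·[2 + 3 + 4 + 5] = 7.

7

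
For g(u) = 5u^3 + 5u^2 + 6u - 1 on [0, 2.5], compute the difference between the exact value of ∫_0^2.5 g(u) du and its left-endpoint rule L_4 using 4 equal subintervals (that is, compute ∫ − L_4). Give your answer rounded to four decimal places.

Exact integral: ∫_0^2.5 g(u) du ≈ 91.119792.
L_4 ≈ 56.118164.
Error ≈ 91.119792 − 56.118164 ≈ 35.0016.

35.0016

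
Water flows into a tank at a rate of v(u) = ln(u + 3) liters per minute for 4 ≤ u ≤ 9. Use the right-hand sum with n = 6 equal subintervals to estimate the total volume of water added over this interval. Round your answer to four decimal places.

11.4186

Δu = (9 − 4)/6 = 5/6.
Right endpoints: 29/6, 17/3, 6.5, 22/3, 49/6, 9.
v(29/6) ≈ 2.0584, v(17/3) ≈ 2.1595, v(6.5) ≈ 2.2513, v(22/3) ≈ 2.3354, v(49/6) ≈ 2.4129, v(9) ≈ 2.4849.
Sum = Δu · [v(29/6) + v(17/3) + v(6.5) + ...].
Sum ≈ 11.4186.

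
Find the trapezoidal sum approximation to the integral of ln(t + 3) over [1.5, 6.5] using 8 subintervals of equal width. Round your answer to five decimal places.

Δt = (6.5 − 1.5)/8 = 0.625.
f(1.5) ≈ 1.50408, f(2.125) ≈ 1.63413, f(2.75) ≈ 1.74920, f(3.375) ≈ 1.85238, f(4) ≈ 1.94591, f(4.625) ≈ 2.03143, f(5.25) ≈ 2.11021, f(5.875) ≈ 2.18324, f(6.5) ≈ 2.25129.
T_8 = (Δt/2)·[f(t_0) + 2f(t_1) + ... + 2f(t_{7}) + f(t_8)].
Sum ≈ 9.61512.

9.61512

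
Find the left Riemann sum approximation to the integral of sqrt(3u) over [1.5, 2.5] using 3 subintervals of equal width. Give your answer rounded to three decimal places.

2.339

Δu = (2.5 − 1.5)/3 = 1/3.
Left endpoints: 1.5, 11/6, 13/6.
f(1.5) ≈ 2.121, f(11/6) ≈ 2.345, f(13/6) ≈ 2.550.
Sum = Δu · [f(1.5) + f(11/6) + f(13/6)].
Sum ≈ 2.339.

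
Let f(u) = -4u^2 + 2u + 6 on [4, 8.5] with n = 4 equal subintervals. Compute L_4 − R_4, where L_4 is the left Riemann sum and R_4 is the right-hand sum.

243

L_4 = -532.546875.
R_4 = -775.546875.
L_4 − R_4 = 243.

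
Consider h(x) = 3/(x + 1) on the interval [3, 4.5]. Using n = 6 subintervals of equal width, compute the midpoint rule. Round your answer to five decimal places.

Δx = (4.5 − 3)/6 = 0.25.
Midpoints: 3.125, 3.375, 3.625, 3.875, 4.125, 4.375.
h(3.125) = 8/11, h(3.375) = 24/35, h(3.625) = 24/37, h(3.875) = 8/13, h(4.125) = 24/41, h(4.375) = 24/43.
Sum = Δx · [h(3.125) + h(3.375) + h(3.625) + ...].
Sum ≈ 0.95513.

0.95513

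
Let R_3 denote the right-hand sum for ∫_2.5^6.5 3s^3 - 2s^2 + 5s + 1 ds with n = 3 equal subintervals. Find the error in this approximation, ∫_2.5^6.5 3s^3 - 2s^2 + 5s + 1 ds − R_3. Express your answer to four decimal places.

-528.9630

Exact integral: ∫_2.5^6.5 f(s) ds ≈ 1230.833333.
R_3 ≈ 1759.796296.
Error ≈ 1230.833333 − 1759.796296 ≈ -528.9630.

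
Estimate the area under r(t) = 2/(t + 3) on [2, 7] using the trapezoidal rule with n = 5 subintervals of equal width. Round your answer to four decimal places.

1.3913

Δt = (7 − 2)/5 = 1.
r(2) = 0.4, r(3) = 1/3, r(4) = 2/7, r(5) = 0.25, r(6) = 2/9, r(7) = 0.2.
T_5 = (Δt/2)·[r(t_0) + 2r(t_1) + ... + 2r(t_{4}) + r(t_5)].
Sum ≈ 1.3913.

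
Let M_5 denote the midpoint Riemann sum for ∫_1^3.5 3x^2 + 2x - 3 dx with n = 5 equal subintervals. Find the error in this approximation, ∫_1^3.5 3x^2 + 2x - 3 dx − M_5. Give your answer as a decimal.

0.15625

Exact integral: ∫_1^3.5 f(x) dx = 45.625.
M_5 = 45.46875.
Error = 45.625 − 45.46875 = 0.15625.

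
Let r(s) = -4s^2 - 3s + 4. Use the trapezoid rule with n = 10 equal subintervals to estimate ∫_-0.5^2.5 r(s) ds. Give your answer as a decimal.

-18.18

Δs = (2.5 − (-0.5))/10 = 0.3.
r(-0.5) = 4.5, r(-0.2) = 4.44, r(0.1) = 3.66, r(0.4) = 2.16, r(0.7) = -0.06, r(1) = -3, r(1.3) = -6.66, r(1.6) = -11.04, r(1.9) = -16.14, r(2.2) = -21.96, r(2.5) = -28.5.
T_10 = (Δs/2)·[r(s_0) + 2r(s_1) + ... + 2r(s_{9}) + r(s_10)].
Sum = -18.18.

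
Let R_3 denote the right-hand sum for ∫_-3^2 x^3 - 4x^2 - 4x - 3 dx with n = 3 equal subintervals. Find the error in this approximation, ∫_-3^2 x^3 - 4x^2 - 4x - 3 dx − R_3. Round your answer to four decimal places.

-16.4352

Exact integral: ∫_-3^2 f(x) dx ≈ -67.916667.
R_3 ≈ -51.481481.
Error ≈ -67.916667 − (-51.481481) ≈ -16.4352.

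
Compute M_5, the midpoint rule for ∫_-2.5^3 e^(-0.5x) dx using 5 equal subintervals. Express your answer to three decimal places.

6.453

Δx = (3 − (-2.5))/5 = 1.1.
Midpoints: -1.95, -0.85, 0.25, 1.35, 2.45.
f(-1.95) ≈ 2.651, f(-0.85) ≈ 1.530, f(0.25) ≈ 0.882, f(1.35) ≈ 0.509, f(2.45) ≈ 0.294.
Sum = Δx · [f(-1.95) + f(-0.85) + f(0.25) + f(1.35) + f(2.45)].
Sum ≈ 6.453.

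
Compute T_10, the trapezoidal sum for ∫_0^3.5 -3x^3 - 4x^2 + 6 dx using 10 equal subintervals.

-150.12484375

Δx = (3.5 − 0)/10 = 0.35.
f(0) = 6, f(0.35) = 5.381375, f(0.7) = 3.011, f(1.05) = -1.882875, f(1.4) = -10.072, f(1.75) = -22.328125, f(2.1) = -39.423, f(2.45) = -62.128375, f(2.8) = -91.216, f(3.15) = -127.457625, f(3.5) = -171.625.
T_10 = (Δx/2)·[f(x_0) + 2f(x_1) + ... + 2f(x_{9}) + f(x_10)].
Sum = -150.12484375.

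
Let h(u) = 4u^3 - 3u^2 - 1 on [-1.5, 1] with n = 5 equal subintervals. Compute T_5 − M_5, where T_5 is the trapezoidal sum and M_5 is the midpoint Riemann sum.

-0.9375

T_5 = -11.5625.
M_5 = -10.625.
T_5 − M_5 = -0.9375.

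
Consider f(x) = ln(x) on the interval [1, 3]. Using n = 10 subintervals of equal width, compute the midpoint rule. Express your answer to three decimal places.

1.297

Δx = (3 − 1)/10 = 0.2.
Midpoints: 1.1, 1.3, 1.5, 1.7, 1.9, 2.1, 2.3, 2.5, 2.7, 2.9.
f(1.1) ≈ 0.095, f(1.3) ≈ 0.262, f(1.5) ≈ 0.405, f(1.7) ≈ 0.531, f(1.9) ≈ 0.642, f(2.1) ≈ 0.742, f(2.3) ≈ 0.833, f(2.5) ≈ 0.916, f(2.7) ≈ 0.993, f(2.9) ≈ 1.065.
Sum = Δx · [f(1.1) + f(1.3) + f(1.5) + ...].
Sum ≈ 1.297.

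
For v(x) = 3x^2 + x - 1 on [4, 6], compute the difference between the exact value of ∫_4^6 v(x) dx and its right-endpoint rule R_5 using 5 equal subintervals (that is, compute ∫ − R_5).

Exact integral: ∫_4^6 v(x) dx = 160.
R_5 = 172.56.
Error = 160 − 172.56 = -12.56.

-12.56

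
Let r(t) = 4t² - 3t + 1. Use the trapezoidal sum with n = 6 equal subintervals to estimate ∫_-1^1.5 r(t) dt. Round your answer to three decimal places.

6.748

Δt = (1.5 − (-1))/6 = 5/12.
r(-1) = 8, r(-7/12) = 37/9, r(-1/6) = 29/18, r(0.25) = 0.5, r(2/3) = 7/9, r(13/12) = 22/9, r(1.5) = 5.5.
T_6 = (Δt/2)·[r(t_0) + 2r(t_1) + ... + 2r(t_{5}) + r(t_6)].
Sum ≈ 6.748.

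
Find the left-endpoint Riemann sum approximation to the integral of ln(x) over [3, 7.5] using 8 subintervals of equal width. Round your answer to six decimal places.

7.052965

Δx = (7.5 − 3)/8 = 0.5625.
Left endpoints: 3, 3.5625, 4.125, 4.6875, 5.25, 5.8125, 6.375, 6.9375.
f(3) ≈ 1.098612, f(3.5625) ≈ 1.270463, f(4.125) ≈ 1.417066, f(4.6875) ≈ 1.544899, f(5.25) ≈ 1.658228, f(5.8125) ≈ 1.760011, f(6.375) ≈ 1.852384, f(6.9375) ≈ 1.936941.
Sum = Δx · [f(3) + f(3.5625) + f(4.125) + ...].
Sum ≈ 7.052965.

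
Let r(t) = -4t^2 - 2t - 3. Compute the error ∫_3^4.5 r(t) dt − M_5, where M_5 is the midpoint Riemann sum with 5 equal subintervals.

-0.045

Exact integral: ∫_3^4.5 r(t) dt = -101.25.
M_5 = -101.205.
Error = -101.25 − (-101.205) = -0.045.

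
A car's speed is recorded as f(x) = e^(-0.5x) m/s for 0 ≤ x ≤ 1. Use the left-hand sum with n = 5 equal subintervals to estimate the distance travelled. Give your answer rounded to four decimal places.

0.8269

Δx = (1 − 0)/5 = 0.2.
Left endpoints: 0, 0.2, 0.4, 0.6, 0.8.
f(0) ≈ 1.0000, f(0.2) ≈ 0.9048, f(0.4) ≈ 0.8187, f(0.6) ≈ 0.7408, f(0.8) ≈ 0.6703.
Sum = Δx · [f(0) + f(0.2) + f(0.4) + f(0.6) + f(0.8)].
Sum ≈ 0.8269.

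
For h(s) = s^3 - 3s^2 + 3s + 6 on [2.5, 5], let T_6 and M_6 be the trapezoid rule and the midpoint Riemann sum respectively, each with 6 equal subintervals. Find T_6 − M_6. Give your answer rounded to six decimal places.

0.895182

T_6 ≈ 80.83116319.
M_6 ≈ 79.93598090.
T_6 − M_6 ≈ 0.895182.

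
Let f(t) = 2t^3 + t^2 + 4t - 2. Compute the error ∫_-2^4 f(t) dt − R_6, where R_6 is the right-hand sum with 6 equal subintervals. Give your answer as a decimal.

Exact integral: ∫_-2^4 f(t) dt = 156.
R_6 = 253.
Error = 156 − 253 = -97.

-97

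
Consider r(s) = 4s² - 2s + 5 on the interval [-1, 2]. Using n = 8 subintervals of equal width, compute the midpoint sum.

23.859375

Δs = (2 − (-1))/8 = 0.375.
Midpoints: -0.8125, -0.4375, -0.0625, 0.3125, 0.6875, 1.0625, 1.4375, 1.8125.
r(-0.8125) = 9.265625, r(-0.4375) = 6.640625, r(-0.0625) = 5.140625, r(0.3125) = 4.765625, r(0.6875) = 5.515625, r(1.0625) = 7.390625, r(1.4375) = 10.390625, r(1.8125) = 14.515625.
Sum = Δs · [r(-0.8125) + r(-0.4375) + r(-0.0625) + ...].
Sum = 23.859375.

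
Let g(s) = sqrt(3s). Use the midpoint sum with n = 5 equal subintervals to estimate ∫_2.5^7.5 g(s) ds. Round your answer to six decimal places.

Δs = (7.5 − 2.5)/5 = 1.
Midpoints: 3, 4, 5, 6, 7.
g(3) ≈ 3.000000, g(4) ≈ 3.464102, g(5) ≈ 3.872983, g(6) ≈ 4.242641, g(7) ≈ 4.582576.
Sum = Δs · [g(3) + g(4) + g(5) + g(6) + g(7)].
Sum ≈ 19.162301.

19.162301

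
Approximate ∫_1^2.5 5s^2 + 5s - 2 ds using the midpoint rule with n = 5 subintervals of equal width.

Δs = (2.5 − 1)/5 = 0.3.
Midpoints: 1.15, 1.45, 1.75, 2.05, 2.35.
f(1.15) = 10.3625, f(1.45) = 15.7625, f(1.75) = 22.0625, f(2.05) = 29.2625, f(2.35) = 37.3625.
Sum = Δs · [f(1.15) + f(1.45) + f(1.75) + f(2.05) + f(2.35)].
Sum = 34.44375.

34.44375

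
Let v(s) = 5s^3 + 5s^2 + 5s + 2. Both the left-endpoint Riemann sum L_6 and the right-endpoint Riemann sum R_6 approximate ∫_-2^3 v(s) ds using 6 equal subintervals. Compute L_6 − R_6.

L_6 ≈ 75.56712963.
R_6 ≈ 263.06712963.
L_6 − R_6 = -187.5.

-187.5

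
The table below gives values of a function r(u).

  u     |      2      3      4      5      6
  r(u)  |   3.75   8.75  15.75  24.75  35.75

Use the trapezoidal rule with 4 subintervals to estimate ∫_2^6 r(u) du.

Δu = 1.
T_4 = (1/2)·[3.75 + 2·8.75 + 2·15.75 + 2·24.75 + 35.75] = 69.

69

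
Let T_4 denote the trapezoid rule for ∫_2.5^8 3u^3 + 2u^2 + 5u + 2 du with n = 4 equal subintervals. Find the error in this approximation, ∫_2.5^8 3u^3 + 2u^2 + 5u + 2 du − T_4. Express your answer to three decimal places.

-85.354

Exact integral: ∫_2.5^8 f(u) du ≈ 3528.99479.
T_4 ≈ 3614.34863.
Error ≈ 3528.99479 − 3614.34863 ≈ -85.354.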